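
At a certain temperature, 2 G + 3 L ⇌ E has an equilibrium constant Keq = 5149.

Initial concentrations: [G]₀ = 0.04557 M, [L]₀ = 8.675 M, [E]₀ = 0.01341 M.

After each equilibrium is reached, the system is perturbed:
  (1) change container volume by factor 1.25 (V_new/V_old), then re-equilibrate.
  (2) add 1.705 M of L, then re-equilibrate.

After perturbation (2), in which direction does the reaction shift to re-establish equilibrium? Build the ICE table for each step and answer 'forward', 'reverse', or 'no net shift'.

Direction: forward

Q₀ = 0.009892 vs Keq = 5149 ⇒ Q<K, forward
Step 1:
                   G          L          E
  I          0.04557      8.675    0.01341
  C         -0.04547    -0.0682    0.02273
  E       1.0493e-04      8.607    0.03614
  solve Keq expr → x = 0.02273; check Q = 5149
Then change container volume by factor 1.25 (V_new/V_old).
Step 2:
                   G          L          E
  I       8.3941e-05      6.885    0.02891
  C       4.7161e-05 7.0742e-05 -2.3581e-05
  E       1.3110e-04      6.886    0.02889
  solve Keq expr → x = -2.3581e-05; check Q = 5149
Then add 1.705 M of L.
Step 3:
                   G          L          E
  I       1.3110e-04      8.591    0.02889
  C       -3.6994e-05 -5.5491e-05 1.8497e-05
  E       9.4109e-05       8.59    0.02891
  solve Keq expr → x = 1.8497e-05; check Q = 5149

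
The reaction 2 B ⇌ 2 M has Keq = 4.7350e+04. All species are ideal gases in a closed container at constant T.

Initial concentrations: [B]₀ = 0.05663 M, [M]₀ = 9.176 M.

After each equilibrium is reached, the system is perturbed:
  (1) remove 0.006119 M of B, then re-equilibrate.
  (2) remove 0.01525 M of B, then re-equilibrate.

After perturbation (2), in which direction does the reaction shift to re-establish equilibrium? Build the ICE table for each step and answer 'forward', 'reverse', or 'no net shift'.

Q₀ = 2.6255e+04 vs Keq = 4.7350e+04 ⇒ Q<K, forward
Step 1:
                    B           M
  Initial     0.05663       9.176
  Change     -0.01439     0.01439
  Equil       0.04224        9.19
  solve Keq expr → x = 0.007197; check Q = 4.7350e+04
Then remove 0.006119 M of B.
Step 2:
                    B           M
  Initial     0.03612        9.19
  Change     0.006091   -0.006091
  Equil       0.04221       9.184
  solve Keq expr → x = -0.003046; check Q = 4.7350e+04
Then remove 0.01525 M of B.
Step 3:
                    B           M
  Initial     0.02696       9.184
  Change      0.01518    -0.01518
  Equil       0.04214       9.169
  solve Keq expr → x = -0.00759; check Q = 4.7350e+04

Direction: reverse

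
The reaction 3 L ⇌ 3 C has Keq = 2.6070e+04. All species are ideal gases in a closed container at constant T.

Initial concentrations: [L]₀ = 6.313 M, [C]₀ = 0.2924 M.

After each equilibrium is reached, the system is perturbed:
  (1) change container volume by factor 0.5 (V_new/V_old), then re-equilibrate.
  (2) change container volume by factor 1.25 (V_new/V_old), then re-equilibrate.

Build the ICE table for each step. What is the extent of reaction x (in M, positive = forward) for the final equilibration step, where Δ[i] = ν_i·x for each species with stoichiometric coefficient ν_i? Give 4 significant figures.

x = 0 M

Q₀ = 9.9363e-05 vs Keq = 2.6070e+04 ⇒ Q<K, forward
Step 1:
                  L         C
  I           6.313    0.2924
  C          -6.098     6.098
  E          0.2155      6.39
  solve Keq expr → x = 2.033; check Q = 2.6070e+04
Then change container volume by factor 0.5 (V_new/V_old).
Step 2:
                  L         C
  I           0.431     12.78
  C               0         0
  E           0.431     12.78
  solve Keq expr → x = 0; check Q = 2.6070e+04
Then change container volume by factor 1.25 (V_new/V_old).
Step 3:
                  L         C
  I          0.3448     10.22
  C               0         0
  E          0.3448     10.22
  solve Keq expr → x = 0; check Q = 2.6070e+04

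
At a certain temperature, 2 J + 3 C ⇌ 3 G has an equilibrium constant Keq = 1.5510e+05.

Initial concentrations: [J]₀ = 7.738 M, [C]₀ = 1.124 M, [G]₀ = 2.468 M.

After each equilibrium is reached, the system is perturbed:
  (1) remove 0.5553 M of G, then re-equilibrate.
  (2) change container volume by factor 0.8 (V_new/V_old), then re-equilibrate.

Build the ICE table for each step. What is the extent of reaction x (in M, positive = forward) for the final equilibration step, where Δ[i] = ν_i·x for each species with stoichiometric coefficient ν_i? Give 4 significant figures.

Q₀ = 0.1768 vs Keq = 1.5510e+05 ⇒ Q<K, forward
Step 1:
                    J           C           G
  init          7.738       1.124       2.468
  Δ           -0.7372      -1.106       1.106
  eq            7.001     0.01818       3.574
  solve Keq expr → x = 0.3686; check Q = 1.5510e+05
Then remove 0.5553 M of G.
Step 2:
                    J           C           G
  init          7.001     0.01818       3.019
  Δ         -0.001871   -0.002807    0.002807
  eq            6.999     0.01537       3.021
  solve Keq expr → x = 9.3572e-04; check Q = 1.5510e+05
Then change container volume by factor 0.8 (V_new/V_old).
Step 3:
                    J           C           G
  init          8.749     0.01921       3.777
  Δ         -0.001761   -0.002642    0.002642
  eq            8.747     0.01657       3.779
  solve Keq expr → x = 8.8055e-04; check Q = 1.5510e+05

x = 8.8055e-04 M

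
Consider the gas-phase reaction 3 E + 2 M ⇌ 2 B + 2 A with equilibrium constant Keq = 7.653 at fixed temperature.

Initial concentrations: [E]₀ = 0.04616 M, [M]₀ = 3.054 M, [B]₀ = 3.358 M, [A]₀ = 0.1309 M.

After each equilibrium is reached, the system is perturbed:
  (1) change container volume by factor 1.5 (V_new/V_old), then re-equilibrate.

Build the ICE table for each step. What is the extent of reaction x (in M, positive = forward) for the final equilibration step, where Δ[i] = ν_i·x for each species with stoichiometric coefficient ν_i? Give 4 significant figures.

x = -0.002095 M

Q₀ = 210.6 vs Keq = 7.653 ⇒ Q>K, reverse
Step 1:
                   E          M          B          A
  I          0.04616      3.054      3.358     0.1309
  C          0.06085    0.04057   -0.04057   -0.04057
  E            0.107      3.095      3.317    0.09033
  solve Keq expr → x = -0.02028; check Q = 7.653
Then change container volume by factor 1.5 (V_new/V_old).
Step 2:
                   E          M          B          A
  I          0.07134      2.063      2.212    0.06022
  C         0.006286   0.004191  -0.004191  -0.004191
  E          0.07763      2.067      2.207    0.05603
  solve Keq expr → x = -0.002095; check Q = 7.653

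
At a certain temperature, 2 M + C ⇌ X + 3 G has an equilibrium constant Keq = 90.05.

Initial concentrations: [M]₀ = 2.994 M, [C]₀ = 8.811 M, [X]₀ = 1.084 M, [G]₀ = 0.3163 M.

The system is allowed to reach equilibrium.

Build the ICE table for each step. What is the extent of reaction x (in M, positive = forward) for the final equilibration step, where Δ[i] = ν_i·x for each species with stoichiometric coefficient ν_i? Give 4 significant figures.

x = 1.255 M

Q₀ = 4.3431e-04 vs Keq = 90.05 ⇒ Q<K, forward
Step 1:
                    M           C           X           G
  init          2.994       8.811       1.084      0.3163
  Δ             -2.51      -1.255       1.255       3.766
  eq           0.4836       7.556       2.339       4.082
  solve Keq expr → x = 1.255; check Q = 90.05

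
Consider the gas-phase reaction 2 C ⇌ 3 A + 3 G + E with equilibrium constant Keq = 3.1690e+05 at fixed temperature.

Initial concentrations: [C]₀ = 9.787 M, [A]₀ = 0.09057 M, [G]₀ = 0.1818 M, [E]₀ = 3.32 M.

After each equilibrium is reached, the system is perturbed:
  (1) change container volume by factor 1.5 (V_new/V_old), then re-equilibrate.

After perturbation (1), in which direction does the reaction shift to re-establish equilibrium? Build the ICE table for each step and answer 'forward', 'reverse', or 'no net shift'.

Q₀ = 1.5473e-07 vs Keq = 3.1690e+05 ⇒ Q<K, forward
Step 1:
                   C          A          G          E
  I            9.787    0.09057     0.1818       3.32
  C           -6.134        9.2        9.2      3.067
  E            3.653      9.291      9.382      6.387
  solve Keq expr → x = 3.067; check Q = 3.1690e+05
Then change container volume by factor 1.5 (V_new/V_old).
Step 2:
                   C          A          G          E
  I            2.436      6.194      6.255      4.258
  C          -0.8327      1.249      1.249     0.4163
  E            1.603      7.443      7.504      4.674
  solve Keq expr → x = 0.4163; check Q = 3.1690e+05

Direction: forward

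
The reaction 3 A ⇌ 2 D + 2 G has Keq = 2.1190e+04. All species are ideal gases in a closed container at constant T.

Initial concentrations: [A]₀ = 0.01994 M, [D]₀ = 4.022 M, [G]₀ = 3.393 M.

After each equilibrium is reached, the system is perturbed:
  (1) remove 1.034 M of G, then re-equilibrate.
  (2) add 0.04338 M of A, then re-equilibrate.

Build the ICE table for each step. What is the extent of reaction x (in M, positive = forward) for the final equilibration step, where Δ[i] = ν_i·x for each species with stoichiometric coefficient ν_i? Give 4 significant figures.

x = 0.0138 M

Q₀ = 2.3490e+07 vs Keq = 2.1190e+04 ⇒ Q>K, reverse
Step 1:
                  A         D         G
  Initial   0.01994     4.022     3.393
  Change     0.1776   -0.1184   -0.1184
  Equil      0.1976     3.904     3.275
  solve Keq expr → x = -0.05921; check Q = 2.1190e+04
Then remove 1.034 M of G.
Step 2:
                  A         D         G
  Initial    0.1976     3.904     2.241
  Change   -0.04214   0.02809   0.02809
  Equil      0.1554     3.932     2.269
  solve Keq expr → x = 0.01405; check Q = 2.1190e+04
Then add 0.04338 M of A.
Step 3:
                  A         D         G
  Initial    0.1988     3.932     2.269
  Change   -0.04139   0.02759   0.02759
  Equil      0.1574     3.959     2.296
  solve Keq expr → x = 0.0138; check Q = 2.1190e+04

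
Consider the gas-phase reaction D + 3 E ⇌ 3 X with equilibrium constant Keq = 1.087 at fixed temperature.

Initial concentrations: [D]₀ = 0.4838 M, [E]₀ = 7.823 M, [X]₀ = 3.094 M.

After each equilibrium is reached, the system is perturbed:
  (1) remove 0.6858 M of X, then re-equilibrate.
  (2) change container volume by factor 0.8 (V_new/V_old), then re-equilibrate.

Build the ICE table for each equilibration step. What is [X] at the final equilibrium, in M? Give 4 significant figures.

Q₀ = 0.1279 vs Keq = 1.087 ⇒ Q<K, forward
Step 1:
                  D         E         X
  init       0.4838     7.823     3.094
  Δ         -0.3044   -0.9131    0.9131
  eq         0.1794      6.91     4.007
  solve Keq expr → x = 0.3044; check Q = 1.087
Then remove 0.6858 M of X.
Step 2:
                  D         E         X
  init       0.1794      6.91     3.321
  Δ        -0.05324   -0.1597    0.1597
  eq         0.1262      6.75     3.481
  solve Keq expr → x = 0.05324; check Q = 1.087
Then change container volume by factor 0.8 (V_new/V_old).
Step 3:
                  D         E         X
  init       0.1577     8.438     4.351
  Δ         -0.0224   -0.0672    0.0672
  eq         0.1353      8.37     4.419
  solve Keq expr → x = 0.0224; check Q = 1.087

[X]_eq = 4.419 M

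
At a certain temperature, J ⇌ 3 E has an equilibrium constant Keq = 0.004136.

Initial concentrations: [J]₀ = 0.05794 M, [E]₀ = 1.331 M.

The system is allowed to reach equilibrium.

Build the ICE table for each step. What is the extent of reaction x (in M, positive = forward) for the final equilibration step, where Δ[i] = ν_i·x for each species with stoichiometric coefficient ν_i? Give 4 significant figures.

x = -0.4024 M

Q₀ = 40.7 vs Keq = 0.004136 ⇒ Q>K, reverse
Step 1:
                  J         E
  Initial   0.05794     1.331
  Change     0.4024    -1.207
  Equil      0.4603    0.1239
  solve Keq expr → x = -0.4024; check Q = 0.004136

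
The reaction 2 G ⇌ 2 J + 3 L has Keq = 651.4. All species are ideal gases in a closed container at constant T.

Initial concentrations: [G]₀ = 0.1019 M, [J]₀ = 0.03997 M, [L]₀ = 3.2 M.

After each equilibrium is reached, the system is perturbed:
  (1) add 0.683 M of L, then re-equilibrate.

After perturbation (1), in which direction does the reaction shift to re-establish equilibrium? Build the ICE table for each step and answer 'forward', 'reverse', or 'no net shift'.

Direction: reverse

Q₀ = 5.042 vs Keq = 651.4 ⇒ Q<K, forward
Step 1:
                    G           J           L
  I            0.1019     0.03997         3.2
  C          -0.07479     0.07479      0.1122
  E           0.02711      0.1148       3.312
  solve Keq expr → x = 0.0374; check Q = 651.4
Then add 0.683 M of L.
Step 2:
                    G           J           L
  I           0.02711      0.1148       3.995
  C          0.006609   -0.006609   -0.009913
  E           0.03371      0.1082       3.985
  solve Keq expr → x = -0.003304; check Q = 651.4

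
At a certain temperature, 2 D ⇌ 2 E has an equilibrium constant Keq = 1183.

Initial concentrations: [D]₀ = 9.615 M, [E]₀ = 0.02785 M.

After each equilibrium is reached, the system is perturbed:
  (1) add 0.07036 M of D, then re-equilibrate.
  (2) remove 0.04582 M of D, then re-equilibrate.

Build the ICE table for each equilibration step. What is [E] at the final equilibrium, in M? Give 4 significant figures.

Q₀ = 8.3898e-06 vs Keq = 1183 ⇒ Q<K, forward
Step 1:
                    D           E
  Initial       9.615     0.02785
  Change       -9.343       9.343
  Equil        0.2724        9.37
  solve Keq expr → x = 4.671; check Q = 1183
Then add 0.07036 M of D.
Step 2:
                    D           E
  Initial      0.3428        9.37
  Change     -0.06837     0.06837
  Equil        0.2744       9.439
  solve Keq expr → x = 0.03419; check Q = 1183
Then remove 0.04582 M of D.
Step 3:
                    D           E
  Initial      0.2286       9.439
  Change      0.04453    -0.04453
  Equil        0.2731       9.394
  solve Keq expr → x = -0.02226; check Q = 1183

[E]_eq = 9.394 M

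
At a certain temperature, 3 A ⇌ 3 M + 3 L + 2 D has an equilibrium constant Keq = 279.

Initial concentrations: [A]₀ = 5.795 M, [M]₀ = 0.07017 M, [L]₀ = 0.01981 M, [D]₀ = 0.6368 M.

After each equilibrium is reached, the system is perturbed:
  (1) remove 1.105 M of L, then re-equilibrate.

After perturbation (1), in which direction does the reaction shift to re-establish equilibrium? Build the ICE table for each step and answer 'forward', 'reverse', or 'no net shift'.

Direction: forward

Q₀ = 5.5970e-12 vs Keq = 279 ⇒ Q<K, forward
Step 1:
                   A          M          L          D
  init         5.795    0.07017    0.01981     0.6368
  Δ           -3.027      3.027      3.027      2.018
  eq           2.768      3.097      3.047      2.655
  solve Keq expr → x = 1.009; check Q = 279
Then remove 1.105 M of L.
Step 2:
                   A          M          L          D
  init         2.768      3.097      1.942      2.655
  Δ          -0.3395     0.3395     0.3395     0.2263
  eq           2.429      3.436      2.281      2.881
  solve Keq expr → x = 0.1132; check Q = 279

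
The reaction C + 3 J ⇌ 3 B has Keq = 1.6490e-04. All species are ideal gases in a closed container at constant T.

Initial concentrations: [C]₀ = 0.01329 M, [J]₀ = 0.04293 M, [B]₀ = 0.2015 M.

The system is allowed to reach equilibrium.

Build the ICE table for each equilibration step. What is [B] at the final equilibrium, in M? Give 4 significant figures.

[B]_eq = 0.00561 M

Q₀ = 7781 vs Keq = 1.6490e-04 ⇒ Q>K, reverse
Step 1:
                   C          J          B
  Initial    0.01329    0.04293     0.2015
  Change      0.0653     0.1959    -0.1959
  Equil      0.07859     0.2388    0.00561
  solve Keq expr → x = -0.0653; check Q = 1.6490e-04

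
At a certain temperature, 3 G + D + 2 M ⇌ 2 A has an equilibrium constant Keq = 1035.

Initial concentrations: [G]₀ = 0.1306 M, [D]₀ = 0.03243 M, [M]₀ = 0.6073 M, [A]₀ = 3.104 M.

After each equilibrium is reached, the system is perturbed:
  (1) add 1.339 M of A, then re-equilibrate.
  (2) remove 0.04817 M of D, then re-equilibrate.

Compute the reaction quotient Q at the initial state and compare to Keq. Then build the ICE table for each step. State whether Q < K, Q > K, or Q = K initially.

Q₀ = 3.6163e+05 vs Keq = 1035 ⇒ Q>K, reverse
Step 1:
                   G          D          M          A
  Initial     0.1306    0.03243     0.6073      3.104
  Change      0.3147     0.1049     0.2098    -0.2098
  Equil       0.4453     0.1373     0.8171      2.894
  solve Keq expr → x = -0.1049; check Q = 1035
Then add 1.339 M of A.
Step 2:
                   G          D          M          A
  Initial     0.4453     0.1373     0.8171      4.233
  Change     0.07332    0.02444    0.04888   -0.04888
  Equil       0.5186     0.1618      0.866      4.184
  solve Keq expr → x = -0.02444; check Q = 1035
Then remove 0.04817 M of D.
Step 3:
                   G          D          M          A
  Initial     0.5186     0.1136      0.866      4.184
  Change     0.03454    0.01151    0.02303   -0.02303
  Equil       0.5531     0.1251      0.889      4.161
  solve Keq expr → x = -0.01151; check Q = 1035

Q₀ = 3.6163e+05; Q > K (proceeds reverse)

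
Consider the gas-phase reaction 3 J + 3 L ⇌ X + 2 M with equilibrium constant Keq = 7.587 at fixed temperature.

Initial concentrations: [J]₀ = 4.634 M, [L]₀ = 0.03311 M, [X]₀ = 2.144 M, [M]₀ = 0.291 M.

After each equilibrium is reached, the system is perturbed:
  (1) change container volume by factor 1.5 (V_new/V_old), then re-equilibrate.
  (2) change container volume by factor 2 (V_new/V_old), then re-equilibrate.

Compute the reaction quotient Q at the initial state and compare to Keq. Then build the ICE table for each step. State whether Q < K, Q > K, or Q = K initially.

Q₀ = 50.26; Q > K (proceeds reverse)

Q₀ = 50.26 vs Keq = 7.587 ⇒ Q>K, reverse
Step 1:
                    J           L           X           M
  init          4.634     0.03311       2.144       0.291
  Δ           0.02615     0.02615   -0.008717    -0.01743
  eq             4.66     0.05926       2.135      0.2736
  solve Keq expr → x = -0.008717; check Q = 7.587
Then change container volume by factor 1.5 (V_new/V_old).
Step 2:
                    J           L           X           M
  init          3.107     0.03951       1.424      0.1824
  Δ            0.0169      0.0169   -0.005635    -0.01127
  eq            3.124     0.05641       1.418      0.1711
  solve Keq expr → x = -0.005635; check Q = 7.587
Then change container volume by factor 2 (V_new/V_old).
Step 3:
                    J           L           X           M
  init          1.562     0.02821      0.7089     0.08555
  Δ           0.02103     0.02103   -0.007011    -0.01402
  eq            1.583     0.04924      0.7019     0.07153
  solve Keq expr → x = -0.007011; check Q = 7.587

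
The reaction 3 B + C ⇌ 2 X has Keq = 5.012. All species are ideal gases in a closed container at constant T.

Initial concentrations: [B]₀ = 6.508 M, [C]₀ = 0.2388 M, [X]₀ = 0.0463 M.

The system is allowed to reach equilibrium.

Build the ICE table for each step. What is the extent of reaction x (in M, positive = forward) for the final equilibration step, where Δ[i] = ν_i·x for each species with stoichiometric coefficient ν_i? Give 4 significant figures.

Q₀ = 3.2568e-05 vs Keq = 5.012 ⇒ Q<K, forward
Step 1:
                  B         C         X
  Initial     6.508    0.2388    0.0463
  Change    -0.7156   -0.2385     0.477
  Equil       5.792 2.8117e-04    0.5233
  solve Keq expr → x = 0.2385; check Q = 5.012

x = 0.2385 M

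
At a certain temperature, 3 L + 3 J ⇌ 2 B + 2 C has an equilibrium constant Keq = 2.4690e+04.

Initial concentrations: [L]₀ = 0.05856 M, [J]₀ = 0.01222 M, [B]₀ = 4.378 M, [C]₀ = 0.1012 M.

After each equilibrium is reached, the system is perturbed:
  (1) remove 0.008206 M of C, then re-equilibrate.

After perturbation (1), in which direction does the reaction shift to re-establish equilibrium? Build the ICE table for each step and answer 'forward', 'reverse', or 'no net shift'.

Direction: forward

Q₀ = 5.3567e+08 vs Keq = 2.4690e+04 ⇒ Q>K, reverse
Step 1:
                    L           J           B           C
  I           0.05856     0.01222       4.378      0.1012
  C           0.07777     0.07777    -0.05185    -0.05185
  E            0.1363     0.08999       4.326     0.04935
  solve Keq expr → x = -0.02592; check Q = 2.4690e+04
Then remove 0.008206 M of C.
Step 2:
                    L           J           B           C
  I            0.1363     0.08999       4.326     0.04115
  C         -0.004126   -0.004126    0.002751    0.002751
  E            0.1322     0.08586       4.329      0.0439
  solve Keq expr → x = 0.001375; check Q = 2.4690e+04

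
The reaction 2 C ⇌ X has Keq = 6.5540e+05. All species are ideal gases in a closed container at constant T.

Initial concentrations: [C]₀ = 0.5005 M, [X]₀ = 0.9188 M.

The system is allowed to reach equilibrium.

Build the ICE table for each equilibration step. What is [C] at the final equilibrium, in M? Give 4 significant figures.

Q₀ = 3.668 vs Keq = 6.5540e+05 ⇒ Q<K, forward
Step 1:
                   C          X
  Initial     0.5005     0.9188
  Change     -0.4992     0.2496
  Equil     0.001335      1.168
  solve Keq expr → x = 0.2496; check Q = 6.5540e+05

[C]_eq = 0.001335 M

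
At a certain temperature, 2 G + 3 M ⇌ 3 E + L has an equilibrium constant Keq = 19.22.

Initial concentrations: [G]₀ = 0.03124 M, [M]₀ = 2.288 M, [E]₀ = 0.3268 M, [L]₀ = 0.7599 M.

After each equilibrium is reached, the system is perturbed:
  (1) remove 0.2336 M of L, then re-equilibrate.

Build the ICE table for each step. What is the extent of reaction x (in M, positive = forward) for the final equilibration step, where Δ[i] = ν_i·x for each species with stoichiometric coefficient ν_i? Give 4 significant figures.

Q₀ = 2.269 vs Keq = 19.22 ⇒ Q<K, forward
Step 1:
                    G           M           E           L
  init        0.03124       2.288      0.3268      0.7599
  Δ          -0.01878    -0.02818     0.02818    0.009392
  eq          0.01246        2.26       0.355      0.7693
  solve Keq expr → x = 0.009392; check Q = 19.22
Then remove 0.2336 M of L.
Step 2:
                    G           M           E           L
  init        0.01246        2.26       0.355      0.5357
  Δ         -0.001906    -0.00286     0.00286  9.5324e-04
  eq          0.01055       2.257      0.3578      0.5366
  solve Keq expr → x = 9.5324e-04; check Q = 19.22

x = 9.5324e-04 M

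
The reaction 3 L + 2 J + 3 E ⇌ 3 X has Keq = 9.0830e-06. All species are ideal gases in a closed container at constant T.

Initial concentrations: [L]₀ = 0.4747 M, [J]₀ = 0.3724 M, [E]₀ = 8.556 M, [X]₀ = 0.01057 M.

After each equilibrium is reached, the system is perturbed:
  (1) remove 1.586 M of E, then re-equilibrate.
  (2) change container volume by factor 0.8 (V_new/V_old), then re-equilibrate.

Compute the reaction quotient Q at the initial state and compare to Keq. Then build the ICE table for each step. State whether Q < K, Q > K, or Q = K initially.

Q₀ = 1.2710e-07; Q < K (proceeds forward)

Q₀ = 1.2710e-07 vs Keq = 9.0830e-06 ⇒ Q<K, forward
Step 1:
                  L         J         E         X
  Initial    0.4747    0.3724     8.556   0.01057
  Change   -0.02904  -0.01936  -0.02904   0.02904
  Equil      0.4457     0.353     8.527   0.03961
  solve Keq expr → x = 0.009679; check Q = 9.0830e-06
Then remove 1.586 M of E.
Step 2:
                  L         J         E         X
  Initial    0.4457     0.353     6.941   0.03961
  Change   0.006588  0.004392  0.006588 -0.006588
  Equil      0.4523    0.3574     6.948   0.03302
  solve Keq expr → x = -0.002196; check Q = 9.0830e-06
Then change container volume by factor 0.8 (V_new/V_old).
Step 3:
                  L         J         E         X
  Initial    0.5653    0.4468     8.684   0.04127
  Change   -0.01588  -0.01059  -0.01588   0.01588
  Equil      0.5494    0.4362     8.669   0.05716
  solve Keq expr → x = 0.005294; check Q = 9.0830e-06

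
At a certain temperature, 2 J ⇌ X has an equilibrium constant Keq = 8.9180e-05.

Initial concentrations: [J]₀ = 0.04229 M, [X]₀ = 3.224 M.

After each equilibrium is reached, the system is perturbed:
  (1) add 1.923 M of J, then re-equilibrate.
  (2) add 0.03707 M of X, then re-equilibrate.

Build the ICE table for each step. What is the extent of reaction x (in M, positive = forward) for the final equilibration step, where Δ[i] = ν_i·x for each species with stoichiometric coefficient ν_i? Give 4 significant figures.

Q₀ = 1803 vs Keq = 8.9180e-05 ⇒ Q>K, reverse
Step 1:
                  J         X
  Initial   0.04229     3.224
  Change      6.441     -3.22
  Equil       6.483  0.003748
  solve Keq expr → x = -3.22; check Q = 8.9180e-05
Then add 1.923 M of J.
Step 2:
                  J         X
  Initial     8.406  0.003748
  Change  -0.005091  0.002546
  Equil       8.401  0.006294
  solve Keq expr → x = 0.002546; check Q = 8.9180e-05
Then add 0.03707 M of X.
Step 3:
                  J         X
  Initial     8.401   0.04336
  Change    0.07392  -0.03696
  Equil       8.475  0.006405
  solve Keq expr → x = -0.03696; check Q = 8.9180e-05

x = -0.03696 M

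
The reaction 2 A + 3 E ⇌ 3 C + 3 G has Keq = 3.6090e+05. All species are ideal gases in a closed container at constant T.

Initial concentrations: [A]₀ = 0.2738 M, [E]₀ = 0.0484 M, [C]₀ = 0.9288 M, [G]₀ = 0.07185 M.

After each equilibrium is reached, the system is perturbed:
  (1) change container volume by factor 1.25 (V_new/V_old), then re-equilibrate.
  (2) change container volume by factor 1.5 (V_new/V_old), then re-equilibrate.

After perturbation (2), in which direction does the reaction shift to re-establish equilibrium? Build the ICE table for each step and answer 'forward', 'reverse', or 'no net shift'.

Q₀ = 34.97 vs Keq = 3.6090e+05 ⇒ Q<K, forward
Step 1:
                   A          E          C          G
  Initial     0.2738     0.0484     0.9288    0.07185
  Change    -0.02956   -0.04434    0.04434    0.04434
  Equil       0.2442   0.004064     0.9731     0.1162
  solve Keq expr → x = 0.01478; check Q = 3.6090e+05
Then change container volume by factor 1.25 (V_new/V_old).
Step 2:
                   A          E          C          G
  Initial     0.1954   0.003251     0.7785    0.09295
  Change  -1.4894e-04 -2.2341e-04 2.2341e-04 2.2341e-04
  Equil       0.1952   0.003028     0.7787    0.09317
  solve Keq expr → x = 7.4469e-05; check Q = 3.6090e+05
Then change container volume by factor 1.5 (V_new/V_old).
Step 3:
                   A          E          C          G
  Initial     0.1302   0.002019     0.5192    0.06211
  Change  -1.6393e-04 -2.4589e-04 2.4589e-04 2.4589e-04
  Equil         0.13   0.001773     0.5194    0.06236
  solve Keq expr → x = 8.1964e-05; check Q = 3.6090e+05

Direction: forward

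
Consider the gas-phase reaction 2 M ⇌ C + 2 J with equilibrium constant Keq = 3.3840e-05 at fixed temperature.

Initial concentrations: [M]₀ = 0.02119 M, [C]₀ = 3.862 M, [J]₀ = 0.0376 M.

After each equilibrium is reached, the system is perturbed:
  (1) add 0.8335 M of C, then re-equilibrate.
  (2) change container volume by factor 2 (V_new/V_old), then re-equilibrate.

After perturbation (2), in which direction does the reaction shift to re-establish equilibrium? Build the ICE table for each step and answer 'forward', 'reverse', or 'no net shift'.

Q₀ = 12.16 vs Keq = 3.3840e-05 ⇒ Q>K, reverse
Step 1:
                  M         C         J
  init      0.02119     3.862    0.0376
  Δ         0.03743  -0.01871  -0.03743
  eq        0.05862     3.843 1.7393e-04
  solve Keq expr → x = -0.01871; check Q = 3.3840e-05
Then add 0.8335 M of C.
Step 2:
                  M         C         J
  init      0.05862     4.677 1.7393e-04
  Δ       1.6215e-05 -8.1077e-06 -1.6215e-05
  eq        0.05863     4.677 1.5772e-04
  solve Keq expr → x = -8.1077e-06; check Q = 3.3840e-05
Then change container volume by factor 2 (V_new/V_old).
Step 3:
                  M         C         J
  init      0.02932     2.338 7.8859e-05
  Δ       -3.2540e-05 1.6270e-05 3.2540e-05
  eq        0.02928     2.338 1.1140e-04
  solve Keq expr → x = 1.6270e-05; check Q = 3.3840e-05

Direction: forward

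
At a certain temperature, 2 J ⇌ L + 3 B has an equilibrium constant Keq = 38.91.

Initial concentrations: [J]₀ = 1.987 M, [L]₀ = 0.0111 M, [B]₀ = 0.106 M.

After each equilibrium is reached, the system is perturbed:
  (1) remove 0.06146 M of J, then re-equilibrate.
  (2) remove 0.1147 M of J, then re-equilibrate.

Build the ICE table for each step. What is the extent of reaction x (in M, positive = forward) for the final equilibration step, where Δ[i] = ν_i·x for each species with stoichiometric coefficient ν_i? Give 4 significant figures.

Q₀ = 3.3485e-06 vs Keq = 38.91 ⇒ Q<K, forward
Step 1:
                    J           L           B
  I             1.987      0.0111       0.106
  C            -1.489      0.7443       2.233
  E            0.4984      0.7554       2.339
  solve Keq expr → x = 0.7443; check Q = 38.91
Then remove 0.06146 M of J.
Step 2:
                    J           L           B
  I            0.4369      0.7554       2.339
  C           0.03755    -0.01878    -0.05633
  E            0.4745      0.7366       2.283
  solve Keq expr → x = -0.01878; check Q = 38.91
Then remove 0.1147 M of J.
Step 3:
                    J           L           B
  I            0.3598      0.7366       2.283
  C           0.07107    -0.03553     -0.1066
  E            0.4309      0.7011       2.176
  solve Keq expr → x = -0.03553; check Q = 38.91

x = -0.03553 M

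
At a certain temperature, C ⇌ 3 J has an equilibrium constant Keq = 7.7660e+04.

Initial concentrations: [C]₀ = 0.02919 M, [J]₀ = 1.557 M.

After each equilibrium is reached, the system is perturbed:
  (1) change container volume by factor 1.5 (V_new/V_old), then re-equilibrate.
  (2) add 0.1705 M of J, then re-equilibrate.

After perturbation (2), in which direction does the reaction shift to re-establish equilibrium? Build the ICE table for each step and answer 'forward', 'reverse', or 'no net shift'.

Q₀ = 129.3 vs Keq = 7.7660e+04 ⇒ Q<K, forward
Step 1:
                  C         J
  init      0.02919     1.557
  Δ        -0.02913    0.0874
  eq      5.7256e-05     1.644
  solve Keq expr → x = 0.02913; check Q = 7.7660e+04
Then change container volume by factor 1.5 (V_new/V_old).
Step 2:
                  C         J
  init    3.8171e-05     1.096
  Δ       -2.1203e-05 6.3609e-05
  eq      1.6968e-05     1.096
  solve Keq expr → x = 2.1203e-05; check Q = 7.7660e+04
Then add 0.1705 M of J.
Step 3:
                  C         J
  init    1.6968e-05     1.267
  Δ       9.2097e-06 -2.7629e-05
  eq      2.6178e-05     1.267
  solve Keq expr → x = -9.2097e-06; check Q = 7.7660e+04

Direction: reverse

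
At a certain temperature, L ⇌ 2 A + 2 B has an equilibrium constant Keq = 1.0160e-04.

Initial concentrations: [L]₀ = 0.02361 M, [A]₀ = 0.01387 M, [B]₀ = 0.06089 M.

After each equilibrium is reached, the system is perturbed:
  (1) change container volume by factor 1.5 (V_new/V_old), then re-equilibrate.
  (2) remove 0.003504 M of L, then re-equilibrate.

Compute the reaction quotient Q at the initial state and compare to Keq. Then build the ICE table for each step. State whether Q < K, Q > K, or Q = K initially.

Q₀ = 3.0210e-05; Q < K (proceeds forward)

Q₀ = 3.0210e-05 vs Keq = 1.0160e-04 ⇒ Q<K, forward
Step 1:
                  L         A         B
  Initial   0.02361   0.01387   0.06089
  Change  -0.003559  0.007118  0.007118
  Equil     0.02005   0.02099   0.06801
  solve Keq expr → x = 0.003559; check Q = 1.0160e-04
Then change container volume by factor 1.5 (V_new/V_old).
Step 2:
                  L         A         B
  Initial   0.01337   0.01399   0.04534
  Change     -0.003     0.006     0.006
  Equil     0.01037   0.01999   0.05134
  solve Keq expr → x = 0.003; check Q = 1.0160e-04
Then remove 0.003504 M of L.
Step 3:
                  L         A         B
  Initial  0.006864   0.01999   0.05134
  Change  9.6783e-04 -0.001936 -0.001936
  Equil    0.007831   0.01806    0.0494
  solve Keq expr → x = -9.6783e-04; check Q = 1.0160e-04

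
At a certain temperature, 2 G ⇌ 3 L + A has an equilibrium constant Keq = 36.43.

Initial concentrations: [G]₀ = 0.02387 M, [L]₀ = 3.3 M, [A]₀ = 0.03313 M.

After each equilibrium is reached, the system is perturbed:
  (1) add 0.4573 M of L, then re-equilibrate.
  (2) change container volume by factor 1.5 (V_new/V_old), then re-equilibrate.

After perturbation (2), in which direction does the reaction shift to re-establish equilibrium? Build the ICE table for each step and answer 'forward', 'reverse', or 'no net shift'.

Q₀ = 2090 vs Keq = 36.43 ⇒ Q>K, reverse
Step 1:
                    G           L           A
  Initial     0.02387         3.3     0.03313
  Change      0.05327    -0.07991    -0.02664
  Equil       0.07714        3.22    0.006493
  solve Keq expr → x = -0.02664; check Q = 36.43
Then add 0.4573 M of L.
Step 2:
                    G           L           A
  Initial     0.07714       3.677    0.006493
  Change     0.003434   -0.005151   -0.001717
  Equil       0.08058       3.672    0.004776
  solve Keq expr → x = -0.001717; check Q = 36.43
Then change container volume by factor 1.5 (V_new/V_old).
Step 3:
                    G           L           A
  Initial     0.05372       2.448    0.003184
  Change    -0.005206     0.00781    0.002603
  Equil       0.04851       2.456    0.005787
  solve Keq expr → x = 0.002603; check Q = 36.43

Direction: forward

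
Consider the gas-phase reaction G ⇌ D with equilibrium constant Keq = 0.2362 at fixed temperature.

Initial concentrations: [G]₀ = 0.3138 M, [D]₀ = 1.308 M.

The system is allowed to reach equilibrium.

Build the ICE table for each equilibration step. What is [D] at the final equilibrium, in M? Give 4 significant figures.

Q₀ = 4.168 vs Keq = 0.2362 ⇒ Q>K, reverse
Step 1:
                    G           D
  I            0.3138       1.308
  C            0.9981     -0.9981
  E             1.312      0.3099
  solve Keq expr → x = -0.9981; check Q = 0.2362

[D]_eq = 0.3099 M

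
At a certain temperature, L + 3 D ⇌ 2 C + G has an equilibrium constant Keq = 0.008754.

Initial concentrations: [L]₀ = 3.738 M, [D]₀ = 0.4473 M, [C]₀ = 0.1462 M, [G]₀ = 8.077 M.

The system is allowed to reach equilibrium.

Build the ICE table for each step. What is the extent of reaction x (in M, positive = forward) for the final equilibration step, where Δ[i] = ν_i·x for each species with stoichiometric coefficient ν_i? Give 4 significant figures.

x = -0.05741 M

Q₀ = 0.5161 vs Keq = 0.008754 ⇒ Q>K, reverse
Step 1:
                   L          D          C          G
  init         3.738     0.4473     0.1462      8.077
  Δ          0.05741     0.1722    -0.1148   -0.05741
  eq           3.795     0.6195    0.03139       8.02
  solve Keq expr → x = -0.05741; check Q = 0.008754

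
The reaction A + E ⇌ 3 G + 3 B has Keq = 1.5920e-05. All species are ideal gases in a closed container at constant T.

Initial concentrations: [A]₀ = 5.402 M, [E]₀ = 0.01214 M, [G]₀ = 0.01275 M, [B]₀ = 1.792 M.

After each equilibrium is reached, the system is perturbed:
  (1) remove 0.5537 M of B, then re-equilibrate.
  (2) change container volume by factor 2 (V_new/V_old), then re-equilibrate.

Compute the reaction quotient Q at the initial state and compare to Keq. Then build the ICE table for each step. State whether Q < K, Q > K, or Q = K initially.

Q₀ = 1.8187e-04; Q > K (proceeds reverse)

Q₀ = 1.8187e-04 vs Keq = 1.5920e-05 ⇒ Q>K, reverse
Step 1:
                   A          E          G          B
  init         5.402    0.01214    0.01275      1.792
  Δ         0.002245   0.002245  -0.006736  -0.006736
  eq           5.404    0.01439   0.006014      1.785
  solve Keq expr → x = -0.002245; check Q = 1.5920e-05
Then remove 0.5537 M of B.
Step 2:
                   A          E          G          B
  init         5.404    0.01439   0.006014      1.232
  Δ       -8.3779e-04 -8.3779e-04   0.002513   0.002513
  eq           5.403    0.01355   0.008527      1.234
  solve Keq expr → x = 8.3779e-04; check Q = 1.5920e-05
Then change container volume by factor 2 (V_new/V_old).
Step 3:
                   A          E          G          B
  init         2.702   0.006774   0.004264      0.617
  Δ        -0.001784  -0.001784   0.005353   0.005353
  eq             2.7   0.004989   0.009617     0.6224
  solve Keq expr → x = 0.001784; check Q = 1.5920e-05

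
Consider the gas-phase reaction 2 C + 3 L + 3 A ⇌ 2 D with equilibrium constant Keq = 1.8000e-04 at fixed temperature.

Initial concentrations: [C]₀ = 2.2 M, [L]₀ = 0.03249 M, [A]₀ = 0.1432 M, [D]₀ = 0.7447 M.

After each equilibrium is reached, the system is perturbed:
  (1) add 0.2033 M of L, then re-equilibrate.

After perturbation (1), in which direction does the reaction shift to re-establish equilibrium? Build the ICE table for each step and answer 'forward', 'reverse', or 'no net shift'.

Direction: forward

Q₀ = 1.1377e+06 vs Keq = 1.8000e-04 ⇒ Q>K, reverse
Step 1:
                   C          L          A          D
  init           2.2    0.03249     0.1432     0.7447
  Δ             0.69      1.035      1.035      -0.69
  eq            2.89      1.068      1.178    0.05469
  solve Keq expr → x = -0.345; check Q = 1.8000e-04
Then add 0.2033 M of L.
Step 2:
                   C          L          A          D
  init          2.89      1.271      1.178    0.05469
  Δ         -0.01276   -0.01914   -0.01914    0.01276
  eq           2.877      1.252      1.159    0.06745
  solve Keq expr → x = 0.006381; check Q = 1.8000e-04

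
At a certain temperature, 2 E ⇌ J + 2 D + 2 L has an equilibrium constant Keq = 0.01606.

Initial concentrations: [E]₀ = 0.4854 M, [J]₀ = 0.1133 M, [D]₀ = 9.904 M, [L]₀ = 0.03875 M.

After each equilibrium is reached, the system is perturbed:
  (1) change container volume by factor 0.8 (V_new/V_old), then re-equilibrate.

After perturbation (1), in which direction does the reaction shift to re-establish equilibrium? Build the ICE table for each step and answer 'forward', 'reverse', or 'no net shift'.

Direction: reverse

Q₀ = 0.07083 vs Keq = 0.01606 ⇒ Q>K, reverse
Step 1:
                  E         J         D         L
  I          0.4854    0.1133     9.904   0.03875
  C         0.01871 -0.009353  -0.01871  -0.01871
  E          0.5041    0.1039     9.885   0.02004
  solve Keq expr → x = -0.009353; check Q = 0.01606
Then change container volume by factor 0.8 (V_new/V_old).
Step 2:
                  E         J         D         L
  I          0.6301    0.1299     12.36   0.02506
  C        0.006689 -0.003345 -0.006689 -0.006689
  E          0.6368    0.1266     12.35   0.01837
  solve Keq expr → x = -0.003345; check Q = 0.01606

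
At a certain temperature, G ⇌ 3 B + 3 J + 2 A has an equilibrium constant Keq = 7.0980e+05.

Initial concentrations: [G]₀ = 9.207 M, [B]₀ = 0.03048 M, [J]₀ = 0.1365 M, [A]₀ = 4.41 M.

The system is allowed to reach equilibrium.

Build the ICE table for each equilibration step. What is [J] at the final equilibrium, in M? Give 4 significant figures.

[J]_eq = 6.442 M

Q₀ = 1.5213e-07 vs Keq = 7.0980e+05 ⇒ Q<K, forward
Step 1:
                  G         B         J         A
  init        9.207   0.03048    0.1365      4.41
  Δ          -2.102     6.305     6.305     4.203
  eq          7.105     6.336     6.442     8.613
  solve Keq expr → x = 2.102; check Q = 7.0980e+05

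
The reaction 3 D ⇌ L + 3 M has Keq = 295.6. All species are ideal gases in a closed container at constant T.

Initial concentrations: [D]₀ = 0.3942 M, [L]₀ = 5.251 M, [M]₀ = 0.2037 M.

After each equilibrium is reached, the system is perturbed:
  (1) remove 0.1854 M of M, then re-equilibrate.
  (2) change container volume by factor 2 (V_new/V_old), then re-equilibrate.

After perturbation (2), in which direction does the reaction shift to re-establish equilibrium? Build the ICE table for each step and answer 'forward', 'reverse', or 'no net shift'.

Q₀ = 0.7245 vs Keq = 295.6 ⇒ Q<K, forward
Step 1:
                  D         L         M
  init       0.3942     5.251    0.2037
  Δ         -0.2699   0.08997    0.2699
  eq         0.1243     5.341    0.4736
  solve Keq expr → x = 0.08997; check Q = 295.6
Then remove 0.1854 M of M.
Step 2:
                  D         L         M
  init       0.1243     5.341    0.2882
  Δ        -0.03848   0.01283   0.03848
  eq         0.0858     5.354    0.3267
  solve Keq expr → x = 0.01283; check Q = 295.6
Then change container volume by factor 2 (V_new/V_old).
Step 3:
                  D         L         M
  init       0.0429     2.677    0.1634
  Δ       -0.007315  0.002438  0.007315
  eq        0.03558     2.679    0.1707
  solve Keq expr → x = 0.002438; check Q = 295.6

Direction: forward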